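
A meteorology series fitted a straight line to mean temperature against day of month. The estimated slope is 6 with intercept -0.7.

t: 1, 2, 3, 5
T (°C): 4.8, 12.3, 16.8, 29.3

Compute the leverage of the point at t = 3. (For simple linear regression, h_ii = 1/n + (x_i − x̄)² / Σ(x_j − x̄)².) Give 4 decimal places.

h = 0.2571

t̄ = (1 + 2 + 3 + 5)/4 = 2.75
Σ(t − t̄)² = 3.0625 + 0.5625 + 0.0625 + 5.0625 = 8.75
h = 1/4 + (0.25)²/8.75 = 0.25 + 0.00714286 = 0.2571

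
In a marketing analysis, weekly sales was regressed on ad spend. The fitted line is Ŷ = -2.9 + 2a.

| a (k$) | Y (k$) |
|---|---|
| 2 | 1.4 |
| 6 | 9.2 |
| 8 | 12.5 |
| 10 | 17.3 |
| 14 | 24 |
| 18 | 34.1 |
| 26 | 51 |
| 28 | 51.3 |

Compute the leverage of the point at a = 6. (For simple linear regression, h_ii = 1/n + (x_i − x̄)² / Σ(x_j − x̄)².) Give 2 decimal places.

ā = (2 + 6 + 8 + 10 + 14 + 18 + 26 + 28)/8 = 14
Σ(a − ā)² = 144 + 64 + 36 + 16 + 0 + 16 + 144 + 196 = 616
h = 1/8 + (-8)²/616 = 0.125 + 0.103896 = 0.23

h = 0.23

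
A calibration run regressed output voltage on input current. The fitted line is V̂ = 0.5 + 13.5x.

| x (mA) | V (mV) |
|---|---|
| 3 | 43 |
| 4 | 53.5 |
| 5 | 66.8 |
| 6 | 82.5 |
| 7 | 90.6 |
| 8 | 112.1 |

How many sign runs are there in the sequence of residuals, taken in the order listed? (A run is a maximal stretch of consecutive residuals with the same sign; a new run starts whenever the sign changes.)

5 runs

x=3: V̂ = 0.5 + 13.5·3 = 41; e = 43 − 41 = 2
x=4: V̂ = 0.5 + 13.5·4 = 54.5; e = 53.5 − 54.5 = -1
x=5: V̂ = 0.5 + 13.5·5 = 68; e = 66.8 − 68 = -1.2
x=6: V̂ = 0.5 + 13.5·6 = 81.5; e = 82.5 − 81.5 = 1
x=7: V̂ = 0.5 + 13.5·7 = 95; e = 90.6 − 95 = -4.4
x=8: V̂ = 0.5 + 13.5·8 = 108.5; e = 112.1 − 108.5 = 3.6
Signs: + − − + − +
Runs: +×1, −×2, +×1, −×1, +×1 → 5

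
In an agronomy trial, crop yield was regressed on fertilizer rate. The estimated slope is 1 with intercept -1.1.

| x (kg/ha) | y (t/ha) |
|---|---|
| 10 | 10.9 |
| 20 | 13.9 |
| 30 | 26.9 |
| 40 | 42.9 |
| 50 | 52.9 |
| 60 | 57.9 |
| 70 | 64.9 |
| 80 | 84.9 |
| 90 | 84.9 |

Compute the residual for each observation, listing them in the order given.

x=10: ŷ = -1.1 + 10 = 8.9; e = 10.9 − 8.9 = 2
x=20: ŷ = -1.1 + 20 = 18.9; e = 13.9 − 18.9 = -5
x=30: ŷ = -1.1 + 30 = 28.9; e = 26.9 − 28.9 = -2
x=40: ŷ = -1.1 + 40 = 38.9; e = 42.9 − 38.9 = 4
x=50: ŷ = -1.1 + 50 = 48.9; e = 52.9 − 48.9 = 4
x=60: ŷ = -1.1 + 60 = 58.9; e = 57.9 − 58.9 = -1
x=70: ŷ = -1.1 + 70 = 68.9; e = 64.9 − 68.9 = -4
x=80: ŷ = -1.1 + 80 = 78.9; e = 84.9 − 78.9 = 6
x=90: ŷ = -1.1 + 90 = 88.9; e = 84.9 − 88.9 = -4

2, -5, -2, 4, 4, -1, -4, 6, -4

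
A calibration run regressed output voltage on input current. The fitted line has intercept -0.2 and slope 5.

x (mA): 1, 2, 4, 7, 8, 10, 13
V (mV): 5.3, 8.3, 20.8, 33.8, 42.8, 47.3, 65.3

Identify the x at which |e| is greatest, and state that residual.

x = 8, e = 3

x=1: V̂ = -0.2 + 5·1 = 4.8; e = 5.3 − 4.8 = 0.5
x=2: V̂ = -0.2 + 5·2 = 9.8; e = 8.3 − 9.8 = -1.5
x=4: V̂ = -0.2 + 5·4 = 19.8; e = 20.8 − 19.8 = 1
x=7: V̂ = -0.2 + 5·7 = 34.8; e = 33.8 − 34.8 = -1
x=8: V̂ = -0.2 + 5·8 = 39.8; e = 42.8 − 39.8 = 3
x=10: V̂ = -0.2 + 5·10 = 49.8; e = 47.3 − 49.8 = -2.5
x=13: V̂ = -0.2 + 5·13 = 64.8; e = 65.3 − 64.8 = 0.5
Largest |e| is 3 at x = 8, residual 3.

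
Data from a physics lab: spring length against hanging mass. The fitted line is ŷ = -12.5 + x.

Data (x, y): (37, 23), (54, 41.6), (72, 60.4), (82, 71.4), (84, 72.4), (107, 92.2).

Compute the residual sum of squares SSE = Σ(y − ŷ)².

x=37: ŷ = -12.5 + 37 = 24.5; r = 23 − 24.5 = -1.5
x=54: ŷ = -12.5 + 54 = 41.5; r = 41.6 − 41.5 = 0.1
x=72: ŷ = -12.5 + 72 = 59.5; r = 60.4 − 59.5 = 0.9
x=82: ŷ = -12.5 + 82 = 69.5; r = 71.4 − 69.5 = 1.9
x=84: ŷ = -12.5 + 84 = 71.5; r = 72.4 − 71.5 = 0.9
x=107: ŷ = -12.5 + 107 = 94.5; r = 92.2 − 94.5 = -2.3
SSE = 2.25 + 0.01 + 0.81 + 3.61 + 0.81 + 5.29 = 12.78

SSE = 12.78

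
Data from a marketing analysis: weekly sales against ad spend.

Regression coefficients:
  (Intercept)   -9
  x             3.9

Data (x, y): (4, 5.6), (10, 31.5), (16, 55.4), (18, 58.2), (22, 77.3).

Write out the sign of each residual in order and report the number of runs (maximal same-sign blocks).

x=4: ŷ = -9 + 3.9·4 = 6.6; e = 5.6 − 6.6 = -1
x=10: ŷ = -9 + 3.9·10 = 30; e = 31.5 − 30 = 1.5
x=16: ŷ = -9 + 3.9·16 = 53.4; e = 55.4 − 53.4 = 2
x=18: ŷ = -9 + 3.9·18 = 61.2; e = 58.2 − 61.2 = -3
x=22: ŷ = -9 + 3.9·22 = 76.8; e = 77.3 − 76.8 = 0.5
Signs: − + + − +
Runs: −×1, +×2, −×1, +×1 → 4

4 runs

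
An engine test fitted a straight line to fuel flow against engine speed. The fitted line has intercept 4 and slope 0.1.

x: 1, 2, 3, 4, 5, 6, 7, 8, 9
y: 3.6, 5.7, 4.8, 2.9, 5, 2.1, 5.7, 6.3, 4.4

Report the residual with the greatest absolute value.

r = -2.5

x=1: ŷ = 4 + 0.1·1 = 4.1; r = 3.6 − 4.1 = -0.5
x=2: ŷ = 4 + 0.1·2 = 4.2; r = 5.7 − 4.2 = 1.5
x=3: ŷ = 4 + 0.1·3 = 4.3; r = 4.8 − 4.3 = 0.5
x=4: ŷ = 4 + 0.1·4 = 4.4; r = 2.9 − 4.4 = -1.5
x=5: ŷ = 4 + 0.1·5 = 4.5; r = 5 − 4.5 = 0.5
x=6: ŷ = 4 + 0.1·6 = 4.6; r = 2.1 − 4.6 = -2.5
x=7: ŷ = 4 + 0.1·7 = 4.7; r = 5.7 − 4.7 = 1
x=8: ŷ = 4 + 0.1·8 = 4.8; r = 6.3 − 4.8 = 1.5
x=9: ŷ = 4 + 0.1·9 = 4.9; r = 4.4 − 4.9 = -0.5
Largest |r| is 2.5 at x = 6, residual -2.5.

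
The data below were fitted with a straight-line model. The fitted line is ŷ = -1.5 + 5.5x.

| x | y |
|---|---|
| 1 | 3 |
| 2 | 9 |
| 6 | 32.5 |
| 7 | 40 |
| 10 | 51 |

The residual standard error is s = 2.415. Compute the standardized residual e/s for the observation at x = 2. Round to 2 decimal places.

-0.21

ŷ = -1.5 + 5.5·2 = 9.5
e = 9 − 9.5 = -0.5
e/s = -0.5 / 2.415 = -0.21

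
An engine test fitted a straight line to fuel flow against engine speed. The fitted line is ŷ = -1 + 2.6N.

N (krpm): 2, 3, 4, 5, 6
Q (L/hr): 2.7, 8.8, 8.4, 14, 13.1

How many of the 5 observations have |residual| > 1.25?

N=2: ŷ = -1 + 2.6·2 = 4.2; e = 2.7 − 4.2 = -1.5
N=3: ŷ = -1 + 2.6·3 = 6.8; e = 8.8 − 6.8 = 2
N=4: ŷ = -1 + 2.6·4 = 9.4; e = 8.4 − 9.4 = -1
N=5: ŷ = -1 + 2.6·5 = 12; e = 14 − 12 = 2
N=6: ŷ = -1 + 2.6·6 = 14.6; e = 13.1 − 14.6 = -1.5
|e| > 1.25: N=2 (|e|=1.5), N=3 (|e|=2), N=5 (|e|=2), N=6 (|e|=1.5) → 4

4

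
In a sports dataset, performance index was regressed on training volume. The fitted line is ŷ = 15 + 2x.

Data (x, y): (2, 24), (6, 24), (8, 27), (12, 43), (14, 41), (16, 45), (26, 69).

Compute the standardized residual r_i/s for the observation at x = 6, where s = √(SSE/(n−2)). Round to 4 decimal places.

-0.7596

x=2: ŷ = 15 + 2·2 = 19; r = 24 − 19 = 5
x=6: ŷ = 15 + 2·6 = 27; r = 24 − 27 = -3
x=8: ŷ = 15 + 2·8 = 31; r = 27 − 31 = -4
x=12: ŷ = 15 + 2·12 = 39; r = 43 − 39 = 4
x=14: ŷ = 15 + 2·14 = 43; r = 41 − 43 = -2
x=16: ŷ = 15 + 2·16 = 47; r = 45 − 47 = -2
x=26: ŷ = 15 + 2·26 = 67; r = 69 − 67 = 2
SSE = 25 + 9 + 16 + 16 + 4 + 4 + 4 = 78
s = √(78/5) = 3.94968
r/s = -3 / 3.94968 = -0.7596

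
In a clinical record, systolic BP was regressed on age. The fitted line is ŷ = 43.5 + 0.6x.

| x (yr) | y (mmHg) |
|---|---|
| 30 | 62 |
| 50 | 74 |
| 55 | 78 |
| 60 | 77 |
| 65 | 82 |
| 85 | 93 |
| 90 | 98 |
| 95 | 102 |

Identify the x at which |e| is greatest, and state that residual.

x = 60, e = -2.5

x=30: ŷ = 43.5 + 0.6·30 = 61.5; e = 62 − 61.5 = 0.5
x=50: ŷ = 43.5 + 0.6·50 = 73.5; e = 74 − 73.5 = 0.5
x=55: ŷ = 43.5 + 0.6·55 = 76.5; e = 78 − 76.5 = 1.5
x=60: ŷ = 43.5 + 0.6·60 = 79.5; e = 77 − 79.5 = -2.5
x=65: ŷ = 43.5 + 0.6·65 = 82.5; e = 82 − 82.5 = -0.5
x=85: ŷ = 43.5 + 0.6·85 = 94.5; e = 93 − 94.5 = -1.5
x=90: ŷ = 43.5 + 0.6·90 = 97.5; e = 98 − 97.5 = 0.5
x=95: ŷ = 43.5 + 0.6·95 = 100.5; e = 102 − 100.5 = 1.5
Largest |e| is 2.5 at x = 60, residual -2.5.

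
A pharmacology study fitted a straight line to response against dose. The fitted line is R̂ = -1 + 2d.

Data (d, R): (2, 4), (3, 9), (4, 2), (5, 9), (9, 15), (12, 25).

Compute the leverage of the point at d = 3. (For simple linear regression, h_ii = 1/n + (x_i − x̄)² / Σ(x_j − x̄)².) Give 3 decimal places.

h = 0.274

d̄ = (2 + 3 + 4 + 5 + 9 + 12)/6 = 5.83333
Σ(d − d̄)² = 14.6944 + 8.02778 + 3.36111 + 0.694444 + 10.0278 + 38.0278 = 74.8333
h = 1/6 + (-2.83333)²/74.8333 = 0.166667 + 0.107275 = 0.274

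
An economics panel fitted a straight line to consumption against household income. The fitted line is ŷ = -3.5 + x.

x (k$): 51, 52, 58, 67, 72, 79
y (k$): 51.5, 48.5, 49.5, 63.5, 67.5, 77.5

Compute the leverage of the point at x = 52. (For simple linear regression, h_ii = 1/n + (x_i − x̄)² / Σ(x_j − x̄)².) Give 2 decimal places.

h = 0.36

x̄ = (51 + 52 + 58 + 67 + 72 + 79)/6 = 63.1667
Σ(x − x̄)² = 148.028 + 124.694 + 26.6944 + 14.6944 + 78.0278 + 250.694 = 642.833
h = 1/6 + (-11.1667)²/642.833 = 0.166667 + 0.193976 = 0.36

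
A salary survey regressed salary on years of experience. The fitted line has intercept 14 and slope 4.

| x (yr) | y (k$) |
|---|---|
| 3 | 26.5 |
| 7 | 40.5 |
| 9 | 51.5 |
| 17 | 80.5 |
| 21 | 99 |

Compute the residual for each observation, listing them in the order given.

0.5, -1.5, 1.5, -1.5, 1

x=3: ŷ = 14 + 4·3 = 26; r = 26.5 − 26 = 0.5
x=7: ŷ = 14 + 4·7 = 42; r = 40.5 − 42 = -1.5
x=9: ŷ = 14 + 4·9 = 50; r = 51.5 − 50 = 1.5
x=17: ŷ = 14 + 4·17 = 82; r = 80.5 − 82 = -1.5
x=21: ŷ = 14 + 4·21 = 98; r = 99 − 98 = 1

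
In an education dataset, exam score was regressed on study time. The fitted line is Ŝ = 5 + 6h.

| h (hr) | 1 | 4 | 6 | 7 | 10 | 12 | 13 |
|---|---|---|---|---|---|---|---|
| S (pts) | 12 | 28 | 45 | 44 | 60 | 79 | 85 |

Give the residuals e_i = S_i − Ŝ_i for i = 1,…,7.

h=1: Ŝ = 5 + 6·1 = 11; e = 12 − 11 = 1
h=4: Ŝ = 5 + 6·4 = 29; e = 28 − 29 = -1
h=6: Ŝ = 5 + 6·6 = 41; e = 45 − 41 = 4
h=7: Ŝ = 5 + 6·7 = 47; e = 44 − 47 = -3
h=10: Ŝ = 5 + 6·10 = 65; e = 60 − 65 = -5
h=12: Ŝ = 5 + 6·12 = 77; e = 79 − 77 = 2
h=13: Ŝ = 5 + 6·13 = 83; e = 85 − 83 = 2

1, -1, 4, -3, -5, 2, 2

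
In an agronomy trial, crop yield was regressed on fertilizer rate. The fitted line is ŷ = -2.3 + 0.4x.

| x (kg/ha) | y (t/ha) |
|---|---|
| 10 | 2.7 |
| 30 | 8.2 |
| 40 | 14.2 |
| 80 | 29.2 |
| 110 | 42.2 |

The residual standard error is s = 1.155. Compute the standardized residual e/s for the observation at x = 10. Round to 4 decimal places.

0.8658

ŷ = -2.3 + 0.4·10 = 1.7
e = 2.7 − 1.7 = 1
e/s = 1 / 1.155 = 0.8658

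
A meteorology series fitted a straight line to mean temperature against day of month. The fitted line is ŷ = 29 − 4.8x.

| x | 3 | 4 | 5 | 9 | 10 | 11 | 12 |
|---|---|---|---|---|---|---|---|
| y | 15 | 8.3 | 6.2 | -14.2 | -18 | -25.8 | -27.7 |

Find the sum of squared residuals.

SSE = 9.66

x=3: ŷ = 29 − 4.8·3 = 14.6; r = 15 − 14.6 = 0.4
x=4: ŷ = 29 − 4.8·4 = 9.8; r = 8.3 − 9.8 = -1.5
x=5: ŷ = 29 − 4.8·5 = 5; r = 6.2 − 5 = 1.2
x=9: ŷ = 29 − 4.8·9 = -14.2; r = -14.2 − (-14.2) = 0
x=10: ŷ = 29 − 4.8·10 = -19; r = -18 − (-19) = 1
x=11: ŷ = 29 − 4.8·11 = -23.8; r = -25.8 − (-23.8) = -2
x=12: ŷ = 29 − 4.8·12 = -28.6; r = -27.7 − (-28.6) = 0.9
SSE = 0.16 + 2.25 + 1.44 + 0 + 1 + 4 + 0.81 = 9.66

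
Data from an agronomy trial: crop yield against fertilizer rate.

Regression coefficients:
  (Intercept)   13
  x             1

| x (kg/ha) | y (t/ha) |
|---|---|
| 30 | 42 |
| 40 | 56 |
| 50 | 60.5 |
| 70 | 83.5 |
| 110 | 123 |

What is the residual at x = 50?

e = -2.5

ŷ = 13 + 50 = 63
e = 60.5 − 63 = -2.5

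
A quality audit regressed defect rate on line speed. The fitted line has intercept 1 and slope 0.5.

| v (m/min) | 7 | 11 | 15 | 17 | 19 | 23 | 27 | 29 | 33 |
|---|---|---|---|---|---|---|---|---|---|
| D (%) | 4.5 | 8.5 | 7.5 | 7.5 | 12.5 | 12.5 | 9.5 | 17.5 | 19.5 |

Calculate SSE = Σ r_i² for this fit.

v=7: D̂ = 1 + 0.5·7 = 4.5; r = 4.5 − 4.5 = 0
v=11: D̂ = 1 + 0.5·11 = 6.5; r = 8.5 − 6.5 = 2
v=15: D̂ = 1 + 0.5·15 = 8.5; r = 7.5 − 8.5 = -1
v=17: D̂ = 1 + 0.5·17 = 9.5; r = 7.5 − 9.5 = -2
v=19: D̂ = 1 + 0.5·19 = 10.5; r = 12.5 − 10.5 = 2
v=23: D̂ = 1 + 0.5·23 = 12.5; r = 12.5 − 12.5 = 0
v=27: D̂ = 1 + 0.5·27 = 14.5; r = 9.5 − 14.5 = -5
v=29: D̂ = 1 + 0.5·29 = 15.5; r = 17.5 − 15.5 = 2
v=33: D̂ = 1 + 0.5·33 = 17.5; r = 19.5 − 17.5 = 2
SSE = 0 + 4 + 1 + 4 + 4 + 0 + 25 + 4 + 4 = 46

SSE = 46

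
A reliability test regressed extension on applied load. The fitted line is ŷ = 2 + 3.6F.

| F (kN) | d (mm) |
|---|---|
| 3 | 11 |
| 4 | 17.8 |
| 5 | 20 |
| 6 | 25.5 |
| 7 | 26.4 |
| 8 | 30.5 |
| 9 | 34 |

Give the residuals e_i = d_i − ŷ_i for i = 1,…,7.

-1.8, 1.4, 0, 1.9, -0.8, -0.3, -0.4

F=3: ŷ = 2 + 3.6·3 = 12.8; e = 11 − 12.8 = -1.8
F=4: ŷ = 2 + 3.6·4 = 16.4; e = 17.8 − 16.4 = 1.4
F=5: ŷ = 2 + 3.6·5 = 20; e = 20 − 20 = 0
F=6: ŷ = 2 + 3.6·6 = 23.6; e = 25.5 − 23.6 = 1.9
F=7: ŷ = 2 + 3.6·7 = 27.2; e = 26.4 − 27.2 = -0.8
F=8: ŷ = 2 + 3.6·8 = 30.8; e = 30.5 − 30.8 = -0.3
F=9: ŷ = 2 + 3.6·9 = 34.4; e = 34 − 34.4 = -0.4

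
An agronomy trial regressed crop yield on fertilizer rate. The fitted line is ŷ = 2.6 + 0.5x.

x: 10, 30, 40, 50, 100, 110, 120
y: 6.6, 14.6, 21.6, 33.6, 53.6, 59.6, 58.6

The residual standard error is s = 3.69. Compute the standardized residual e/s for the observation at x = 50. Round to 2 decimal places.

1.63

ŷ = 2.6 + 0.5·50 = 27.6
e = 33.6 − 27.6 = 6
e/s = 6 / 3.69 = 1.63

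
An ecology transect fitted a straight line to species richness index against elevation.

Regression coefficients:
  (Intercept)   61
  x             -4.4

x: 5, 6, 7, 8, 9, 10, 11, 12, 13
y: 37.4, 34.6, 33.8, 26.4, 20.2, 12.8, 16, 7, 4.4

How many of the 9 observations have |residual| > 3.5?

2

x=5: ŷ = 61 − 4.4·5 = 39; r = 37.4 − 39 = -1.6
x=6: ŷ = 61 − 4.4·6 = 34.6; r = 34.6 − 34.6 = 0
x=7: ŷ = 61 − 4.4·7 = 30.2; r = 33.8 − 30.2 = 3.6
x=8: ŷ = 61 − 4.4·8 = 25.8; r = 26.4 − 25.8 = 0.6
x=9: ŷ = 61 − 4.4·9 = 21.4; r = 20.2 − 21.4 = -1.2
x=10: ŷ = 61 − 4.4·10 = 17; r = 12.8 − 17 = -4.2
x=11: ŷ = 61 − 4.4·11 = 12.6; r = 16 − 12.6 = 3.4
x=12: ŷ = 61 − 4.4·12 = 8.2; r = 7 − 8.2 = -1.2
x=13: ŷ = 61 − 4.4·13 = 3.8; r = 4.4 − 3.8 = 0.6
|r| > 3.5: x=7 (|r|=3.6), x=10 (|r|=4.2) → 2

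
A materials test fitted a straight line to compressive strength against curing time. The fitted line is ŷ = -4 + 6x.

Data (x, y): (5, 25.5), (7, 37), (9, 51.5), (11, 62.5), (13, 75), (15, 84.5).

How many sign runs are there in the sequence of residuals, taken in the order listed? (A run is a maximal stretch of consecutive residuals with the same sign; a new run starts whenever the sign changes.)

x=5: ŷ = -4 + 6·5 = 26; r = 25.5 − 26 = -0.5
x=7: ŷ = -4 + 6·7 = 38; r = 37 − 38 = -1
x=9: ŷ = -4 + 6·9 = 50; r = 51.5 − 50 = 1.5
x=11: ŷ = -4 + 6·11 = 62; r = 62.5 − 62 = 0.5
x=13: ŷ = -4 + 6·13 = 74; r = 75 − 74 = 1
x=15: ŷ = -4 + 6·15 = 86; r = 84.5 − 86 = -1.5
Signs: − − + + + −
Runs: −×2, +×3, −×1 → 3

3 runs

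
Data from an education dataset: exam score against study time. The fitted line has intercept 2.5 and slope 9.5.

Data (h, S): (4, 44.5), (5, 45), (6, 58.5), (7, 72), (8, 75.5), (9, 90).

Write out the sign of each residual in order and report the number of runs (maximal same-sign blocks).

5 runs

h=4: Ŝ = 2.5 + 9.5·4 = 40.5; e = 44.5 − 40.5 = 4
h=5: Ŝ = 2.5 + 9.5·5 = 50; e = 45 − 50 = -5
h=6: Ŝ = 2.5 + 9.5·6 = 59.5; e = 58.5 − 59.5 = -1
h=7: Ŝ = 2.5 + 9.5·7 = 69; e = 72 − 69 = 3
h=8: Ŝ = 2.5 + 9.5·8 = 78.5; e = 75.5 − 78.5 = -3
h=9: Ŝ = 2.5 + 9.5·9 = 88; e = 90 − 88 = 2
Signs: + − − + − +
Runs: +×1, −×2, +×1, −×1, +×1 → 5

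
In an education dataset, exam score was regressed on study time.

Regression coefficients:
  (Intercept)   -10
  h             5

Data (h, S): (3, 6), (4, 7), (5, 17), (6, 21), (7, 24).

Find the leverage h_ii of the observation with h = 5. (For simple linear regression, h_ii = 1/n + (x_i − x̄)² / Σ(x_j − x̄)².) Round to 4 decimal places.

h̄ = (3 + 4 + 5 + 6 + 7)/5 = 5
Σ(h − h̄)² = 4 + 1 + 0 + 1 + 4 = 10
h = 1/5 + (0)²/10 = 0.2 + 0 = 0.2000

h = 0.2000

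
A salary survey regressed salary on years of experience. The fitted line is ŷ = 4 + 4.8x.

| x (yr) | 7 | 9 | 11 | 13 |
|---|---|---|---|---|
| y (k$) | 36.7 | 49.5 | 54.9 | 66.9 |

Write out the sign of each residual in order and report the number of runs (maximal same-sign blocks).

x=7: ŷ = 4 + 4.8·7 = 37.6; e = 36.7 − 37.6 = -0.9
x=9: ŷ = 4 + 4.8·9 = 47.2; e = 49.5 − 47.2 = 2.3
x=11: ŷ = 4 + 4.8·11 = 56.8; e = 54.9 − 56.8 = -1.9
x=13: ŷ = 4 + 4.8·13 = 66.4; e = 66.9 − 66.4 = 0.5
Signs: − + − +
Runs: −×1, +×1, −×1, +×1 → 4

4 runs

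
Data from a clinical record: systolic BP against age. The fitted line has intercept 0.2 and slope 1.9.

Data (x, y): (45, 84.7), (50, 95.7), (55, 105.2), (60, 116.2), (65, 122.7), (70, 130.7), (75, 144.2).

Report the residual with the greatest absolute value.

r = -2.5

x=45: ŷ = 0.2 + 1.9·45 = 85.7; r = 84.7 − 85.7 = -1
x=50: ŷ = 0.2 + 1.9·50 = 95.2; r = 95.7 − 95.2 = 0.5
x=55: ŷ = 0.2 + 1.9·55 = 104.7; r = 105.2 − 104.7 = 0.5
x=60: ŷ = 0.2 + 1.9·60 = 114.2; r = 116.2 − 114.2 = 2
x=65: ŷ = 0.2 + 1.9·65 = 123.7; r = 122.7 − 123.7 = -1
x=70: ŷ = 0.2 + 1.9·70 = 133.2; r = 130.7 − 133.2 = -2.5
x=75: ŷ = 0.2 + 1.9·75 = 142.7; r = 144.2 − 142.7 = 1.5
Largest |r| is 2.5 at x = 70, residual -2.5.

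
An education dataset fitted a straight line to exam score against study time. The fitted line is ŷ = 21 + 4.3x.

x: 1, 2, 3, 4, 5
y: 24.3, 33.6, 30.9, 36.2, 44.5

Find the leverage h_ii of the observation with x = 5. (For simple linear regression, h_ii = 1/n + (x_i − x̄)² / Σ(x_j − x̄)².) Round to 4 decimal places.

h = 0.6000

x̄ = (1 + 2 + 3 + 4 + 5)/5 = 3
Σ(x − x̄)² = 4 + 1 + 0 + 1 + 4 = 10
h = 1/5 + (2)²/10 = 0.2 + 0.4 = 0.6000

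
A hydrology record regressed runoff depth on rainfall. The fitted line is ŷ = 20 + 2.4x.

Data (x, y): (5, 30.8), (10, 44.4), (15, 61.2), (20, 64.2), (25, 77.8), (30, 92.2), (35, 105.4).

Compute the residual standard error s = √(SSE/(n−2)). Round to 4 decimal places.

s = 3.1597

x=5: ŷ = 20 + 2.4·5 = 32; r = 30.8 − 32 = -1.2
x=10: ŷ = 20 + 2.4·10 = 44; r = 44.4 − 44 = 0.4
x=15: ŷ = 20 + 2.4·15 = 56; r = 61.2 − 56 = 5.2
x=20: ŷ = 20 + 2.4·20 = 68; r = 64.2 − 68 = -3.8
x=25: ŷ = 20 + 2.4·25 = 80; r = 77.8 − 80 = -2.2
x=30: ŷ = 20 + 2.4·30 = 92; r = 92.2 − 92 = 0.2
x=35: ŷ = 20 + 2.4·35 = 104; r = 105.4 − 104 = 1.4
SSE = 1.44 + 0.16 + 27.04 + 14.44 + 4.84 + 0.04 + 1.96 = 49.92
s = √(49.92/5) = √9.984 ≈ 3.1597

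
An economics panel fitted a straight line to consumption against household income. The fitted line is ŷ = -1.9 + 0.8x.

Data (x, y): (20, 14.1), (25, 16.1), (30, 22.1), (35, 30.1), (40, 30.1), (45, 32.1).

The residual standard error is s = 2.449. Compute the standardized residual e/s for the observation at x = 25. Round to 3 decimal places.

ŷ = -1.9 + 0.8·25 = 18.1
e = 16.1 − 18.1 = -2
e/s = -2 / 2.449 = -0.817

-0.817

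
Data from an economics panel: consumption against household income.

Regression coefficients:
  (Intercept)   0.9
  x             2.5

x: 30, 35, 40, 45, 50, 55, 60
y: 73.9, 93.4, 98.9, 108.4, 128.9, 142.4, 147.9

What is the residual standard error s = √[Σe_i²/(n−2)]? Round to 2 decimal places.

s = 4.29

x=30: ŷ = 0.9 + 2.5·30 = 75.9; e = 73.9 − 75.9 = -2
x=35: ŷ = 0.9 + 2.5·35 = 88.4; e = 93.4 − 88.4 = 5
x=40: ŷ = 0.9 + 2.5·40 = 100.9; e = 98.9 − 100.9 = -2
x=45: ŷ = 0.9 + 2.5·45 = 113.4; e = 108.4 − 113.4 = -5
x=50: ŷ = 0.9 + 2.5·50 = 125.9; e = 128.9 − 125.9 = 3
x=55: ŷ = 0.9 + 2.5·55 = 138.4; e = 142.4 − 138.4 = 4
x=60: ŷ = 0.9 + 2.5·60 = 150.9; e = 147.9 − 150.9 = -3
SSE = 4 + 25 + 4 + 25 + 9 + 16 + 9 = 92
s = √(92/5) = √18.4 ≈ 4.29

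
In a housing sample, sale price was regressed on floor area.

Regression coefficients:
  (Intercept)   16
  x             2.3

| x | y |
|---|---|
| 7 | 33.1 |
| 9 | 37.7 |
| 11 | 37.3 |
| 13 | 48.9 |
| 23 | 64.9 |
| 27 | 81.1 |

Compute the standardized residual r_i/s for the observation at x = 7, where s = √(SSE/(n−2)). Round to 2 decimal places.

x=7: ŷ = 16 + 2.3·7 = 32.1; r = 33.1 − 32.1 = 1
x=9: ŷ = 16 + 2.3·9 = 36.7; r = 37.7 − 36.7 = 1
x=11: ŷ = 16 + 2.3·11 = 41.3; r = 37.3 − 41.3 = -4
x=13: ŷ = 16 + 2.3·13 = 45.9; r = 48.9 − 45.9 = 3
x=23: ŷ = 16 + 2.3·23 = 68.9; r = 64.9 − 68.9 = -4
x=27: ŷ = 16 + 2.3·27 = 78.1; r = 81.1 − 78.1 = 3
SSE = 1 + 1 + 16 + 9 + 16 + 9 = 52
s = √(52/4) = 3.60555
r/s = 1 / 3.60555 = 0.28

0.28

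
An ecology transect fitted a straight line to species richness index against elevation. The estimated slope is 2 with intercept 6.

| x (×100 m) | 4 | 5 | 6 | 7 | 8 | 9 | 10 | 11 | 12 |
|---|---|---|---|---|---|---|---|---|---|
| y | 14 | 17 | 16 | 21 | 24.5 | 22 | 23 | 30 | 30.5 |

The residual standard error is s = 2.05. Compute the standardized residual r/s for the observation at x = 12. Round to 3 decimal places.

ŷ = 6 + 2·12 = 30
r = 30.5 − 30 = 0.5
r/s = 0.5 / 2.05 = 0.244

0.244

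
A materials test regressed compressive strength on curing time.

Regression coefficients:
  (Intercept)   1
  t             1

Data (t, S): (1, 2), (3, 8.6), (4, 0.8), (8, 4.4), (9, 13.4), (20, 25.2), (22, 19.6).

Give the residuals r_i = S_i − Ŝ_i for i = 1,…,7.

0, 4.6, -4.2, -4.6, 3.4, 4.2, -3.4

t=1: Ŝ = 1 + 1 = 2; r = 2 − 2 = 0
t=3: Ŝ = 1 + 3 = 4; r = 8.6 − 4 = 4.6
t=4: Ŝ = 1 + 4 = 5; r = 0.8 − 5 = -4.2
t=8: Ŝ = 1 + 8 = 9; r = 4.4 − 9 = -4.6
t=9: Ŝ = 1 + 9 = 10; r = 13.4 − 10 = 3.4
t=20: Ŝ = 1 + 20 = 21; r = 25.2 − 21 = 4.2
t=22: Ŝ = 1 + 22 = 23; r = 19.6 − 23 = -3.4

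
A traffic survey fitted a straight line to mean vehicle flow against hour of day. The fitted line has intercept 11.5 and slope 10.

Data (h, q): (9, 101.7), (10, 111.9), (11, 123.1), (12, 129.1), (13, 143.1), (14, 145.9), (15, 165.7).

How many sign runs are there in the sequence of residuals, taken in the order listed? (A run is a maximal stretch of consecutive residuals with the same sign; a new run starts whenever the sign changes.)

h=9: ŷ = 11.5 + 10·9 = 101.5; e = 101.7 − 101.5 = 0.2
h=10: ŷ = 11.5 + 10·10 = 111.5; e = 111.9 − 111.5 = 0.4
h=11: ŷ = 11.5 + 10·11 = 121.5; e = 123.1 − 121.5 = 1.6
h=12: ŷ = 11.5 + 10·12 = 131.5; e = 129.1 − 131.5 = -2.4
h=13: ŷ = 11.5 + 10·13 = 141.5; e = 143.1 − 141.5 = 1.6
h=14: ŷ = 11.5 + 10·14 = 151.5; e = 145.9 − 151.5 = -5.6
h=15: ŷ = 11.5 + 10·15 = 161.5; e = 165.7 − 161.5 = 4.2
Signs: + + + − + − +
Runs: +×3, −×1, +×1, −×1, +×1 → 5

5 runs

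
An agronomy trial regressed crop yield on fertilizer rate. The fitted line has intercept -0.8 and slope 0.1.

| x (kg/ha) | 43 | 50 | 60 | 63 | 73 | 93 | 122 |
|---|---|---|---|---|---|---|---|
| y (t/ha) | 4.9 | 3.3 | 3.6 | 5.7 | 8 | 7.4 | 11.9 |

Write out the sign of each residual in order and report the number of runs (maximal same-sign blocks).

5 runs

x=43: ŷ = -0.8 + 0.1·43 = 3.5; r = 4.9 − 3.5 = 1.4
x=50: ŷ = -0.8 + 0.1·50 = 4.2; r = 3.3 − 4.2 = -0.9
x=60: ŷ = -0.8 + 0.1·60 = 5.2; r = 3.6 − 5.2 = -1.6
x=63: ŷ = -0.8 + 0.1·63 = 5.5; r = 5.7 − 5.5 = 0.2
x=73: ŷ = -0.8 + 0.1·73 = 6.5; r = 8 − 6.5 = 1.5
x=93: ŷ = -0.8 + 0.1·93 = 8.5; r = 7.4 − 8.5 = -1.1
x=122: ŷ = -0.8 + 0.1·122 = 11.4; r = 11.9 − 11.4 = 0.5
Signs: + − − + + − +
Runs: +×1, −×2, +×2, −×1, +×1 → 5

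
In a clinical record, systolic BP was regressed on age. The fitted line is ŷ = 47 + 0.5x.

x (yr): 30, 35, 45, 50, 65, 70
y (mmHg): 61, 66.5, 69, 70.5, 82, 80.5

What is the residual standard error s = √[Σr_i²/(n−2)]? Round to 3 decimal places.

x=30: ŷ = 47 + 0.5·30 = 62; r = 61 − 62 = -1
x=35: ŷ = 47 + 0.5·35 = 64.5; r = 66.5 − 64.5 = 2
x=45: ŷ = 47 + 0.5·45 = 69.5; r = 69 − 69.5 = -0.5
x=50: ŷ = 47 + 0.5·50 = 72; r = 70.5 − 72 = -1.5
x=65: ŷ = 47 + 0.5·65 = 79.5; r = 82 − 79.5 = 2.5
x=70: ŷ = 47 + 0.5·70 = 82; r = 80.5 − 82 = -1.5
SSE = 1 + 4 + 0.25 + 2.25 + 6.25 + 2.25 = 16
s = √(16/4) = √4 ≈ 2.000

s = 2.000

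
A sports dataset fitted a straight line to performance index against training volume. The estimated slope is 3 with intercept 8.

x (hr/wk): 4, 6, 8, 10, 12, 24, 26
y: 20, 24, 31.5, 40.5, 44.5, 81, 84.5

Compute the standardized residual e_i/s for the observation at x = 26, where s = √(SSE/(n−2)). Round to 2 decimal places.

-0.90

x=4: ŷ = 8 + 3·4 = 20; e = 20 − 20 = 0
x=6: ŷ = 8 + 3·6 = 26; e = 24 − 26 = -2
x=8: ŷ = 8 + 3·8 = 32; e = 31.5 − 32 = -0.5
x=10: ŷ = 8 + 3·10 = 38; e = 40.5 − 38 = 2.5
x=12: ŷ = 8 + 3·12 = 44; e = 44.5 − 44 = 0.5
x=24: ŷ = 8 + 3·24 = 80; e = 81 − 80 = 1
x=26: ŷ = 8 + 3·26 = 86; e = 84.5 − 86 = -1.5
SSE = 0 + 4 + 0.25 + 6.25 + 0.25 + 1 + 2.25 = 14
s = √(14/5) = 1.67332
e/s = -1.5 / 1.67332 = -0.90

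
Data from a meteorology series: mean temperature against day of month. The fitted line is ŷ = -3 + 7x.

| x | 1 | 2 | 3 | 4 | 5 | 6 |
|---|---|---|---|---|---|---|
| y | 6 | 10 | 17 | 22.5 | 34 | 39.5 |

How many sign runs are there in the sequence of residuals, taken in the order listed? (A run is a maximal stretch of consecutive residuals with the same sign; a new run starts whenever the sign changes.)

3 runs

x=1: ŷ = -3 + 7·1 = 4; e = 6 − 4 = 2
x=2: ŷ = -3 + 7·2 = 11; e = 10 − 11 = -1
x=3: ŷ = -3 + 7·3 = 18; e = 17 − 18 = -1
x=4: ŷ = -3 + 7·4 = 25; e = 22.5 − 25 = -2.5
x=5: ŷ = -3 + 7·5 = 32; e = 34 − 32 = 2
x=6: ŷ = -3 + 7·6 = 39; e = 39.5 − 39 = 0.5
Signs: + − − − + +
Runs: +×1, −×3, +×2 → 3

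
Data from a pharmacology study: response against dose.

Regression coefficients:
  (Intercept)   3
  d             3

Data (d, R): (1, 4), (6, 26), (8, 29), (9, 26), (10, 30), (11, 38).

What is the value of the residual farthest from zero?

e = 5

d=1: ŷ = 3 + 3·1 = 6; e = 4 − 6 = -2
d=6: ŷ = 3 + 3·6 = 21; e = 26 − 21 = 5
d=8: ŷ = 3 + 3·8 = 27; e = 29 − 27 = 2
d=9: ŷ = 3 + 3·9 = 30; e = 26 − 30 = -4
d=10: ŷ = 3 + 3·10 = 33; e = 30 − 33 = -3
d=11: ŷ = 3 + 3·11 = 36; e = 38 − 36 = 2
Largest |e| is 5 at d = 6, residual 5.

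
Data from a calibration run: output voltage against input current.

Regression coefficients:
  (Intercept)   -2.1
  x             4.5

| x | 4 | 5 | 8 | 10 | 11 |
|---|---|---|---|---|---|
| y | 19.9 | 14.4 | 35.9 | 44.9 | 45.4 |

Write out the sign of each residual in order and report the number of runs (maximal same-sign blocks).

x=4: ŷ = -2.1 + 4.5·4 = 15.9; e = 19.9 − 15.9 = 4
x=5: ŷ = -2.1 + 4.5·5 = 20.4; e = 14.4 − 20.4 = -6
x=8: ŷ = -2.1 + 4.5·8 = 33.9; e = 35.9 − 33.9 = 2
x=10: ŷ = -2.1 + 4.5·10 = 42.9; e = 44.9 − 42.9 = 2
x=11: ŷ = -2.1 + 4.5·11 = 47.4; e = 45.4 − 47.4 = -2
Signs: + − + + −
Runs: +×1, −×1, +×2, −×1 → 4

4 runs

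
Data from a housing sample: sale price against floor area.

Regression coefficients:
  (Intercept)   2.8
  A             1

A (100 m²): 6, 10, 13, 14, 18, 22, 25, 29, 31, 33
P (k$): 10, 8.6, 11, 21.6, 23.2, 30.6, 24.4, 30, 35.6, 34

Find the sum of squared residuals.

A=6: ŷ = 2.8 + 6 = 8.8; r = 10 − 8.8 = 1.2
A=10: ŷ = 2.8 + 10 = 12.8; r = 8.6 − 12.8 = -4.2
A=13: ŷ = 2.8 + 13 = 15.8; r = 11 − 15.8 = -4.8
A=14: ŷ = 2.8 + 14 = 16.8; r = 21.6 − 16.8 = 4.8
A=18: ŷ = 2.8 + 18 = 20.8; r = 23.2 − 20.8 = 2.4
A=22: ŷ = 2.8 + 22 = 24.8; r = 30.6 − 24.8 = 5.8
A=25: ŷ = 2.8 + 25 = 27.8; r = 24.4 − 27.8 = -3.4
A=29: ŷ = 2.8 + 29 = 31.8; r = 30 − 31.8 = -1.8
A=31: ŷ = 2.8 + 31 = 33.8; r = 35.6 − 33.8 = 1.8
A=33: ŷ = 2.8 + 33 = 35.8; r = 34 − 35.8 = -1.8
SSE = 1.44 + 17.64 + 23.04 + 23.04 + 5.76 + 33.64 + 11.56 + 3.24 + 3.24 + 3.24 = 125.84

SSE = 125.84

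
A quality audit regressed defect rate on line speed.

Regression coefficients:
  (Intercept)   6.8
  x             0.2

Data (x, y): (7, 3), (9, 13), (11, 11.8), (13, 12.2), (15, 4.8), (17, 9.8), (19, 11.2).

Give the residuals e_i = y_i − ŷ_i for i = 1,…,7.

x=7: ŷ = 6.8 + 0.2·7 = 8.2; e = 3 − 8.2 = -5.2
x=9: ŷ = 6.8 + 0.2·9 = 8.6; e = 13 − 8.6 = 4.4
x=11: ŷ = 6.8 + 0.2·11 = 9; e = 11.8 − 9 = 2.8
x=13: ŷ = 6.8 + 0.2·13 = 9.4; e = 12.2 − 9.4 = 2.8
x=15: ŷ = 6.8 + 0.2·15 = 9.8; e = 4.8 − 9.8 = -5
x=17: ŷ = 6.8 + 0.2·17 = 10.2; e = 9.8 − 10.2 = -0.4
x=19: ŷ = 6.8 + 0.2·19 = 10.6; e = 11.2 − 10.6 = 0.6

-5.2, 4.4, 2.8, 2.8, -5, -0.4, 0.6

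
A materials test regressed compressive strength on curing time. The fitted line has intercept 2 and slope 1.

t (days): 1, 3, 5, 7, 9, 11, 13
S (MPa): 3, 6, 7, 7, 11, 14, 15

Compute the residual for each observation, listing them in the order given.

t=1: ŷ = 2 + 1 = 3; r = 3 − 3 = 0
t=3: ŷ = 2 + 3 = 5; r = 6 − 5 = 1
t=5: ŷ = 2 + 5 = 7; r = 7 − 7 = 0
t=7: ŷ = 2 + 7 = 9; r = 7 − 9 = -2
t=9: ŷ = 2 + 9 = 11; r = 11 − 11 = 0
t=11: ŷ = 2 + 11 = 13; r = 14 − 13 = 1
t=13: ŷ = 2 + 13 = 15; r = 15 − 15 = 0

0, 1, 0, -2, 0, 1, 0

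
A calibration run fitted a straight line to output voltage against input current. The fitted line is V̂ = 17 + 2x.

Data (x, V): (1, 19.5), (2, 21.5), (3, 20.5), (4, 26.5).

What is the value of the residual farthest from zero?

x=1: V̂ = 17 + 2·1 = 19; r = 19.5 − 19 = 0.5
x=2: V̂ = 17 + 2·2 = 21; r = 21.5 − 21 = 0.5
x=3: V̂ = 17 + 2·3 = 23; r = 20.5 − 23 = -2.5
x=4: V̂ = 17 + 2·4 = 25; r = 26.5 − 25 = 1.5
Largest |r| is 2.5 at x = 3, residual -2.5.

r = -2.5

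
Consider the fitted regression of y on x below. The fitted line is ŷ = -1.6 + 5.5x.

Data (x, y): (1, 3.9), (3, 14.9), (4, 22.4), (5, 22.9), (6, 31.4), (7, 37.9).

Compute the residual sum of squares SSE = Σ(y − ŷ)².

SSE = 14

x=1: ŷ = -1.6 + 5.5·1 = 3.9; r = 3.9 − 3.9 = 0
x=3: ŷ = -1.6 + 5.5·3 = 14.9; r = 14.9 − 14.9 = 0
x=4: ŷ = -1.6 + 5.5·4 = 20.4; r = 22.4 − 20.4 = 2
x=5: ŷ = -1.6 + 5.5·5 = 25.9; r = 22.9 − 25.9 = -3
x=6: ŷ = -1.6 + 5.5·6 = 31.4; r = 31.4 − 31.4 = 0
x=7: ŷ = -1.6 + 5.5·7 = 36.9; r = 37.9 − 36.9 = 1
SSE = 0 + 0 + 4 + 9 + 0 + 1 = 14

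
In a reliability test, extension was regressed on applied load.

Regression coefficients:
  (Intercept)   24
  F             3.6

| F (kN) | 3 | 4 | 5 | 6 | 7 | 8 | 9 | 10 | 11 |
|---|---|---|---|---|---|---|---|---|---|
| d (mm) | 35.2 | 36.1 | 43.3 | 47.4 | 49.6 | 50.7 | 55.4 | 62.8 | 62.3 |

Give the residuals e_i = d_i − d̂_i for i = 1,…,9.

F=3: d̂ = 24 + 3.6·3 = 34.8; e = 35.2 − 34.8 = 0.4
F=4: d̂ = 24 + 3.6·4 = 38.4; e = 36.1 − 38.4 = -2.3
F=5: d̂ = 24 + 3.6·5 = 42; e = 43.3 − 42 = 1.3
F=6: d̂ = 24 + 3.6·6 = 45.6; e = 47.4 − 45.6 = 1.8
F=7: d̂ = 24 + 3.6·7 = 49.2; e = 49.6 − 49.2 = 0.4
F=8: d̂ = 24 + 3.6·8 = 52.8; e = 50.7 − 52.8 = -2.1
F=9: d̂ = 24 + 3.6·9 = 56.4; e = 55.4 − 56.4 = -1
F=10: d̂ = 24 + 3.6·10 = 60; e = 62.8 − 60 = 2.8
F=11: d̂ = 24 + 3.6·11 = 63.6; e = 62.3 − 63.6 = -1.3

0.4, -2.3, 1.3, 1.8, 0.4, -2.1, -1, 2.8, -1.3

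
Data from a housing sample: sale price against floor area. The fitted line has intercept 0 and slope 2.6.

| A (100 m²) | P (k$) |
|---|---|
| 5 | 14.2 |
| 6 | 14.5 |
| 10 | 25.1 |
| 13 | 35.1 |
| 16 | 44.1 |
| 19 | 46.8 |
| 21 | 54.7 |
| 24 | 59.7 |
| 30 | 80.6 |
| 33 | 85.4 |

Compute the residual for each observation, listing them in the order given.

A=5: P̂ = 2.6·5 = 13; e = 14.2 − 13 = 1.2
A=6: P̂ = 2.6·6 = 15.6; e = 14.5 − 15.6 = -1.1
A=10: P̂ = 2.6·10 = 26; e = 25.1 − 26 = -0.9
A=13: P̂ = 2.6·13 = 33.8; e = 35.1 − 33.8 = 1.3
A=16: P̂ = 2.6·16 = 41.6; e = 44.1 − 41.6 = 2.5
A=19: P̂ = 2.6·19 = 49.4; e = 46.8 − 49.4 = -2.6
A=21: P̂ = 2.6·21 = 54.6; e = 54.7 − 54.6 = 0.1
A=24: P̂ = 2.6·24 = 62.4; e = 59.7 − 62.4 = -2.7
A=30: P̂ = 2.6·30 = 78; e = 80.6 − 78 = 2.6
A=33: P̂ = 2.6·33 = 85.8; e = 85.4 − 85.8 = -0.4

1.2, -1.1, -0.9, 1.3, 2.5, -2.6, 0.1, -2.7, 2.6, -0.4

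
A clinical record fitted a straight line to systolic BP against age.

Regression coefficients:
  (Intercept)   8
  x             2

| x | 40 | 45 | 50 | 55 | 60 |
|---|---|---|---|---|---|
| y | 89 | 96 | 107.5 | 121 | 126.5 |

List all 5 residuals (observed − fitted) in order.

1, -2, -0.5, 3, -1.5

x=40: ŷ = 8 + 2·40 = 88; r = 89 − 88 = 1
x=45: ŷ = 8 + 2·45 = 98; r = 96 − 98 = -2
x=50: ŷ = 8 + 2·50 = 108; r = 107.5 − 108 = -0.5
x=55: ŷ = 8 + 2·55 = 118; r = 121 − 118 = 3
x=60: ŷ = 8 + 2·60 = 128; r = 126.5 − 128 = -1.5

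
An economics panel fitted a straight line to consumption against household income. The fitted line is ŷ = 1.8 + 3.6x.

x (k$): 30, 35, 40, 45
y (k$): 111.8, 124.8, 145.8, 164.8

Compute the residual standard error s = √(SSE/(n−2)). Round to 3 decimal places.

x=30: ŷ = 1.8 + 3.6·30 = 109.8; e = 111.8 − 109.8 = 2
x=35: ŷ = 1.8 + 3.6·35 = 127.8; e = 124.8 − 127.8 = -3
x=40: ŷ = 1.8 + 3.6·40 = 145.8; e = 145.8 − 145.8 = 0
x=45: ŷ = 1.8 + 3.6·45 = 163.8; e = 164.8 − 163.8 = 1
SSE = 4 + 9 + 0 + 1 = 14
s = √(14/2) = √7 ≈ 2.646

s = 2.646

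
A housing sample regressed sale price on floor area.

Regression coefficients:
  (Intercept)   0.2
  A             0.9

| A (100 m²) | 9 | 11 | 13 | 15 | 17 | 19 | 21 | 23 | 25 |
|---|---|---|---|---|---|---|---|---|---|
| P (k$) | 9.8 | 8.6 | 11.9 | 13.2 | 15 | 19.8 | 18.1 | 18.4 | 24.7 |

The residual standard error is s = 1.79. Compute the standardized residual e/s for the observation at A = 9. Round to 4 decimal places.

ŷ = 0.2 + 0.9·9 = 8.3
e = 9.8 − 8.3 = 1.5
e/s = 1.5 / 1.79 = 0.8380

0.8380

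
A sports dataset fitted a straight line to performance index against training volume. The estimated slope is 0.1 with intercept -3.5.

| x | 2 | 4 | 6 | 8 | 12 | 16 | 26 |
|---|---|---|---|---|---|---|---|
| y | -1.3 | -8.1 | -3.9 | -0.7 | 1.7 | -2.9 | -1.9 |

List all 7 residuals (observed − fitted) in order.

x=2: ŷ = -3.5 + 0.1·2 = -3.3; r = -1.3 − (-3.3) = 2
x=4: ŷ = -3.5 + 0.1·4 = -3.1; r = -8.1 − (-3.1) = -5
x=6: ŷ = -3.5 + 0.1·6 = -2.9; r = -3.9 − (-2.9) = -1
x=8: ŷ = -3.5 + 0.1·8 = -2.7; r = -0.7 − (-2.7) = 2
x=12: ŷ = -3.5 + 0.1·12 = -2.3; r = 1.7 − (-2.3) = 4
x=16: ŷ = -3.5 + 0.1·16 = -1.9; r = -2.9 − (-1.9) = -1
x=26: ŷ = -3.5 + 0.1·26 = -0.9; r = -1.9 − (-0.9) = -1

2, -5, -1, 2, 4, -1, -1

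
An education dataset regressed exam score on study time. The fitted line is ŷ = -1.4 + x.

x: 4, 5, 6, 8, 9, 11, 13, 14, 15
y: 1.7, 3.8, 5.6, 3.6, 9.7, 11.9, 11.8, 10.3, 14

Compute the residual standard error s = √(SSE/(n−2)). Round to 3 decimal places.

s = 1.929

x=4: ŷ = -1.4 + 4 = 2.6; r = 1.7 − 2.6 = -0.9
x=5: ŷ = -1.4 + 5 = 3.6; r = 3.8 − 3.6 = 0.2
x=6: ŷ = -1.4 + 6 = 4.6; r = 5.6 − 4.6 = 1
x=8: ŷ = -1.4 + 8 = 6.6; r = 3.6 − 6.6 = -3
x=9: ŷ = -1.4 + 9 = 7.6; r = 9.7 − 7.6 = 2.1
x=11: ŷ = -1.4 + 11 = 9.6; r = 11.9 − 9.6 = 2.3
x=13: ŷ = -1.4 + 13 = 11.6; r = 11.8 − 11.6 = 0.2
x=14: ŷ = -1.4 + 14 = 12.6; r = 10.3 − 12.6 = -2.3
x=15: ŷ = -1.4 + 15 = 13.6; r = 14 − 13.6 = 0.4
SSE = 0.81 + 0.04 + 1 + 9 + 4.41 + 5.29 + 0.04 + 5.29 + 0.16 = 26.04
s = √(26.04/7) = √3.72 ≈ 1.929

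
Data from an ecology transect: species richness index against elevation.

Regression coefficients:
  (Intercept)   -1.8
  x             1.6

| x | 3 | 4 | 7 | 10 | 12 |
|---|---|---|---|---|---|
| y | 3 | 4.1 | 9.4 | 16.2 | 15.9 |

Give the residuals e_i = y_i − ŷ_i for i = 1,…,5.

x=3: ŷ = -1.8 + 1.6·3 = 3; e = 3 − 3 = 0
x=4: ŷ = -1.8 + 1.6·4 = 4.6; e = 4.1 − 4.6 = -0.5
x=7: ŷ = -1.8 + 1.6·7 = 9.4; e = 9.4 − 9.4 = 0
x=10: ŷ = -1.8 + 1.6·10 = 14.2; e = 16.2 − 14.2 = 2
x=12: ŷ = -1.8 + 1.6·12 = 17.4; e = 15.9 − 17.4 = -1.5

0, -0.5, 0, 2, -1.5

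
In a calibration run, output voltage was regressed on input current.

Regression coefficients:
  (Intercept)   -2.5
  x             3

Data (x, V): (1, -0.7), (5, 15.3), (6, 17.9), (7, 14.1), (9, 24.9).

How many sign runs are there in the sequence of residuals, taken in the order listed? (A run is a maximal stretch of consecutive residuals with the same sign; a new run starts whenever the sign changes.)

4 runs

x=1: ŷ = -2.5 + 3·1 = 0.5; e = -0.7 − 0.5 = -1.2
x=5: ŷ = -2.5 + 3·5 = 12.5; e = 15.3 − 12.5 = 2.8
x=6: ŷ = -2.5 + 3·6 = 15.5; e = 17.9 − 15.5 = 2.4
x=7: ŷ = -2.5 + 3·7 = 18.5; e = 14.1 − 18.5 = -4.4
x=9: ŷ = -2.5 + 3·9 = 24.5; e = 24.9 − 24.5 = 0.4
Signs: − + + − +
Runs: −×1, +×2, −×1, +×1 → 4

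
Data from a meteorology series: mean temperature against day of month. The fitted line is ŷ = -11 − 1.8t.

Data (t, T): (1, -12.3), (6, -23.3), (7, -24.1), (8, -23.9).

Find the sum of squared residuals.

t=1: ŷ = -11 − 1.8·1 = -12.8; e = -12.3 − (-12.8) = 0.5
t=6: ŷ = -11 − 1.8·6 = -21.8; e = -23.3 − (-21.8) = -1.5
t=7: ŷ = -11 − 1.8·7 = -23.6; e = -24.1 − (-23.6) = -0.5
t=8: ŷ = -11 − 1.8·8 = -25.4; e = -23.9 − (-25.4) = 1.5
SSE = 0.25 + 2.25 + 0.25 + 2.25 = 5

SSE = 5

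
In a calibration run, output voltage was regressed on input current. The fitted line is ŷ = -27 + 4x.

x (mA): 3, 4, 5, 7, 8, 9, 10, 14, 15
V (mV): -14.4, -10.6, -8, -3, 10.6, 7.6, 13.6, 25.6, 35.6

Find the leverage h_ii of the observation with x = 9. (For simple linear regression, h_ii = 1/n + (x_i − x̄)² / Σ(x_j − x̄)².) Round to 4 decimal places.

x̄ = (3 + 4 + 5 + 7 + 8 + 9 + 10 + 14 + 15)/9 = 8.33333
Σ(x − x̄)² = 28.4444 + 18.7778 + 11.1111 + 1.77778 + 0.111111 + 0.444444 + 2.77778 + 32.1111 + 44.4444 = 140
h = 1/9 + (0.666667)²/140 = 0.111111 + 0.0031746 = 0.1143

h = 0.1143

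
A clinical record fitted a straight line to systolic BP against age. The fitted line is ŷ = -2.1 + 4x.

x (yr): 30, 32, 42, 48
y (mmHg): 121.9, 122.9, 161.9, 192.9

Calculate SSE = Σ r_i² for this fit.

SSE = 50

x=30: ŷ = -2.1 + 4·30 = 117.9; r = 121.9 − 117.9 = 4
x=32: ŷ = -2.1 + 4·32 = 125.9; r = 122.9 − 125.9 = -3
x=42: ŷ = -2.1 + 4·42 = 165.9; r = 161.9 − 165.9 = -4
x=48: ŷ = -2.1 + 4·48 = 189.9; r = 192.9 − 189.9 = 3
SSE = 16 + 9 + 16 + 9 = 50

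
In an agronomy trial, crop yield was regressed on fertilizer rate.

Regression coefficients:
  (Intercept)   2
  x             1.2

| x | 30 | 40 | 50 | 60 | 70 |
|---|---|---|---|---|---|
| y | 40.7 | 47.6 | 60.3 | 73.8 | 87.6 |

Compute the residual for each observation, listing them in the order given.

x=30: ŷ = 2 + 1.2·30 = 38; r = 40.7 − 38 = 2.7
x=40: ŷ = 2 + 1.2·40 = 50; r = 47.6 − 50 = -2.4
x=50: ŷ = 2 + 1.2·50 = 62; r = 60.3 − 62 = -1.7
x=60: ŷ = 2 + 1.2·60 = 74; r = 73.8 − 74 = -0.2
x=70: ŷ = 2 + 1.2·70 = 86; r = 87.6 − 86 = 1.6

2.7, -2.4, -1.7, -0.2, 1.6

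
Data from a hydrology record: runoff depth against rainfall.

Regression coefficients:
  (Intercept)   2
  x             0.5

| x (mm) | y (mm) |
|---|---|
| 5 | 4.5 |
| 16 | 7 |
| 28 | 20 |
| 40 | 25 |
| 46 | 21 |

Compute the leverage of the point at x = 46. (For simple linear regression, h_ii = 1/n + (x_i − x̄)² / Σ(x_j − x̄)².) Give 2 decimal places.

h = 0.52

x̄ = (5 + 16 + 28 + 40 + 46)/5 = 27
Σ(x − x̄)² = 484 + 121 + 1 + 169 + 361 = 1136
h = 1/5 + (19)²/1136 = 0.2 + 0.317782 = 0.52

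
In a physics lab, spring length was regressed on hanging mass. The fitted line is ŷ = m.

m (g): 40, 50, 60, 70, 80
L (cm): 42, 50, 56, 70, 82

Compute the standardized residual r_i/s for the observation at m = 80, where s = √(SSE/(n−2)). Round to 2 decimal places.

m=40: ŷ = 40 = 40; r = 42 − 40 = 2
m=50: ŷ = 50 = 50; r = 50 − 50 = 0
m=60: ŷ = 60 = 60; r = 56 − 60 = -4
m=70: ŷ = 70 = 70; r = 70 − 70 = 0
m=80: ŷ = 80 = 80; r = 82 − 80 = 2
SSE = 4 + 0 + 16 + 0 + 4 = 24
s = √(24/3) = 2.82843
r/s = 2 / 2.82843 = 0.71

0.71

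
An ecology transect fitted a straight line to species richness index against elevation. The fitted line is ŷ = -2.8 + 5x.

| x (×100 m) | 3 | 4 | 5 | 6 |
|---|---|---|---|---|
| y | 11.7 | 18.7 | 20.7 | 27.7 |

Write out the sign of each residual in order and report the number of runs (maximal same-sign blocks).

4 runs

x=3: ŷ = -2.8 + 5·3 = 12.2; e = 11.7 − 12.2 = -0.5
x=4: ŷ = -2.8 + 5·4 = 17.2; e = 18.7 − 17.2 = 1.5
x=5: ŷ = -2.8 + 5·5 = 22.2; e = 20.7 − 22.2 = -1.5
x=6: ŷ = -2.8 + 5·6 = 27.2; e = 27.7 − 27.2 = 0.5
Signs: − + − +
Runs: −×1, +×1, −×1, +×1 → 4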